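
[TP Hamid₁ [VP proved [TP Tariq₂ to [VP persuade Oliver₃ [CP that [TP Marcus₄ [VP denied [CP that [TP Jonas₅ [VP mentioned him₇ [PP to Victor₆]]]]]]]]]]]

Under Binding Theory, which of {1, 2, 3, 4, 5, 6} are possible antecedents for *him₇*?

*him* is a pronoun, so Principle B applies: it must be free in its binding domain.
Binding domain of *him₇*: the embedded TP, whose subject is Jonas₅.
*Hamid₁* c-commands the pronoun but from outside its binding domain, and is not c-commanded by it → coindexation permitted.
*Tariq₂* c-commands the pronoun but from outside its binding domain, and is not c-commanded by it → coindexation permitted.
*Oliver₃* c-commands the pronoun but from outside its binding domain, and is not c-commanded by it → coindexation permitted.
*Marcus₄* c-commands the pronoun but from outside its binding domain, and is not c-commanded by it → coindexation permitted.
*Jonas₅* c-commands the pronoun within its binding domain → coindexation would violate Principle B.
*Victor₆*: the pronoun c-commands this R-expression → coindexation would violate Principle C on *Victor₆*.

{1, 2, 3, 4}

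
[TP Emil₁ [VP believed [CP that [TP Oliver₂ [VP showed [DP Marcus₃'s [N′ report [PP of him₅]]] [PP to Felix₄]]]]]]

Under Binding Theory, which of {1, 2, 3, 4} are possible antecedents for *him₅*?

{1, 2, 4}

*him* is a pronoun, so Principle B applies: it must be free in its binding domain.
Binding domain of *him₅*: the possessed DP, whose subject is Marcus₃.
*Emil₁* c-commands the pronoun but from outside its binding domain, and is not c-commanded by it → coindexation permitted.
*Oliver₂* c-commands the pronoun but from outside its binding domain, and is not c-commanded by it → coindexation permitted.
*Marcus₃* c-commands the pronoun within its binding domain → coindexation would violate Principle B.
*Felix₄* and the pronoun do not c-command one another → neither Principle B nor Principle C is at stake; coindexation permitted.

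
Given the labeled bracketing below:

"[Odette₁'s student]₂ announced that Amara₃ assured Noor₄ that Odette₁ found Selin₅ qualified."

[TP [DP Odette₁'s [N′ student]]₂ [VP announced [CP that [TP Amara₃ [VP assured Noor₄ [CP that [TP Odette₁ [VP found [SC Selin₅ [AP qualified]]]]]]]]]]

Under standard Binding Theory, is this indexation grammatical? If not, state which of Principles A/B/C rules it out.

grammatical

The two coindexed NPs are *Odette₁* and *Odette₁*.
*Odette₁* is an R-expression; no coindexed NP c-commands it, so Principle C holds.
*Odette₁* is an R-expression; *Odette₁* does not c-command it, and no other NP shares its index, so Principle C is satisfied.
All principles are respected.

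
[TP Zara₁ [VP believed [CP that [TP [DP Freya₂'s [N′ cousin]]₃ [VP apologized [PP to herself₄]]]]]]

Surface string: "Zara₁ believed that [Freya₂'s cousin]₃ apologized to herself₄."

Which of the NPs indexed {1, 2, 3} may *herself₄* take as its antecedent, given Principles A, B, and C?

*herself* is an anaphor, so Principle A applies: it must be bound in its binding domain.
Binding domain of *herself₄*: the embedded TP, whose subject is [Freya₂'s cousin]₃.
*Zara₁* c-commands the anaphor but is outside its binding domain → cannot satisfy Principle A.
*Freya₂* does not c-command the anaphor → cannot bind it.
*[Freya₂'s cousin]₃* c-commands the anaphor within its binding domain → licit binder.

{3}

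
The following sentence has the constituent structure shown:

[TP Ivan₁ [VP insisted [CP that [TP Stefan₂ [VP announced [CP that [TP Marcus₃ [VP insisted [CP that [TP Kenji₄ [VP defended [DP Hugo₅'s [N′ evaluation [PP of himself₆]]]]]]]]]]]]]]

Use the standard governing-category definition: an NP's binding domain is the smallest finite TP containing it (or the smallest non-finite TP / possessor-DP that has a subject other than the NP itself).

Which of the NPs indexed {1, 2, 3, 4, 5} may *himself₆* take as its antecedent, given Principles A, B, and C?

*himself* is an anaphor, so Principle A applies: it must be bound in its binding domain.
Binding domain of *himself₆*: the possessed DP, whose subject is Hugo₅.
*Ivan₁* c-commands the anaphor but is outside its binding domain → cannot satisfy Principle A.
*Stefan₂* c-commands the anaphor but is outside its binding domain → cannot satisfy Principle A.
*Marcus₃* c-commands the anaphor but is outside its binding domain → cannot satisfy Principle A.
*Kenji₄* c-commands the anaphor but is outside its binding domain → cannot satisfy Principle A.
*Hugo₅* c-commands the anaphor within its binding domain → licit binder.

{5}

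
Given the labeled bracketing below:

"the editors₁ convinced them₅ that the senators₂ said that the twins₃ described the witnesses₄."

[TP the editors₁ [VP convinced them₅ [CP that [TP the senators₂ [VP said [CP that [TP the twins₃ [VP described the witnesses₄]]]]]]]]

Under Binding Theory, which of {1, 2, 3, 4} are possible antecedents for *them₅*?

*them* is a pronoun, so Principle B applies: it must be free in its binding domain.
Binding domain of *them₅*: the matrix TP, whose subject is the editors₁.
*the editors₁* c-commands the pronoun within its binding domain → coindexation would violate Principle B.
*the senators₂*: the pronoun c-commands this R-expression → coindexation would violate Principle C on *the senators₂*.
*the twins₃*: the pronoun c-commands this R-expression → coindexation would violate Principle C on *the twins₃*.
*the witnesses₄*: the pronoun c-commands this R-expression → coindexation would violate Principle C on *the witnesses₄*.

none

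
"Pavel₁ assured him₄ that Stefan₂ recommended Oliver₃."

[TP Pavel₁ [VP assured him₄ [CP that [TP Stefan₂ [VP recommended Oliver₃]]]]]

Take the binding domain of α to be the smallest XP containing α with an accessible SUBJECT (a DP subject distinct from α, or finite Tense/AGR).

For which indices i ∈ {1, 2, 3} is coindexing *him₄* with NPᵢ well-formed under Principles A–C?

none

*him* is a pronoun, so Principle B applies: it must be free in its binding domain.
Binding domain of *him₄*: the matrix TP, whose subject is Pavel₁.
*Pavel₁* c-commands the pronoun within its binding domain → coindexation would violate Principle B.
*Stefan₂*: the pronoun c-commands this R-expression → coindexation would violate Principle C on *Stefan₂*.
*Oliver₃*: the pronoun c-commands this R-expression → coindexation would violate Principle C on *Oliver₃*.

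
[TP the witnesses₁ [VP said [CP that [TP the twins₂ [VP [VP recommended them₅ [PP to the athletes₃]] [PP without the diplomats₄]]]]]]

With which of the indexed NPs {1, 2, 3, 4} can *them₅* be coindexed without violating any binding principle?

*them* is a pronoun, so Principle B applies: it must be free in its binding domain.
Binding domain of *them₅*: the embedded TP, whose subject is the twins₂.
*the witnesses₁* c-commands the pronoun but from outside its binding domain, and is not c-commanded by it → coindexation permitted.
*the twins₂* c-commands the pronoun within its binding domain → coindexation would violate Principle B.
*the athletes₃*: the pronoun c-commands this R-expression → coindexation would violate Principle C on *the athletes₃*.
*the diplomats₄* and the pronoun do not c-command one another → neither Principle B nor Principle C is at stake; coindexation permitted.

{1, 4}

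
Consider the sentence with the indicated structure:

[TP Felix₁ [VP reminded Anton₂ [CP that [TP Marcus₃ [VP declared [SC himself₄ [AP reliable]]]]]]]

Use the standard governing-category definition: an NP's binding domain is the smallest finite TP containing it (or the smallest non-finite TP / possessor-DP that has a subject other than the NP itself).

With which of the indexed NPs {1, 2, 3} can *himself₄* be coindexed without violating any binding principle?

*himself* is an anaphor, so Principle A applies: it must be bound in its binding domain.
Binding domain of *himself₄*: the embedded TP, whose subject is Marcus₃.
*Felix₁* c-commands the anaphor but is outside its binding domain → cannot satisfy Principle A.
*Anton₂* c-commands the anaphor but is outside its binding domain → cannot satisfy Principle A.
*Marcus₃* c-commands the anaphor within its binding domain → licit binder.

{3}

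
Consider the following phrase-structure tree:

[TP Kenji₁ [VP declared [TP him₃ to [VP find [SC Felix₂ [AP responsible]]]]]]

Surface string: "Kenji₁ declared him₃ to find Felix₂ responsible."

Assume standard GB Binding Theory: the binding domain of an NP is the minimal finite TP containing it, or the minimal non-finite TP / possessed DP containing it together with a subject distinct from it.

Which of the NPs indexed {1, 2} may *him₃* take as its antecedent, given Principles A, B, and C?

none

*him* is a pronoun, so Principle B applies: it must be free in its binding domain.
Binding domain of *him₃*: the matrix TP, whose subject is Kenji₁.
*Kenji₁* c-commands the pronoun within its binding domain → coindexation would violate Principle B.
*Felix₂*: the pronoun c-commands this R-expression → coindexation would violate Principle C on *Felix₂*.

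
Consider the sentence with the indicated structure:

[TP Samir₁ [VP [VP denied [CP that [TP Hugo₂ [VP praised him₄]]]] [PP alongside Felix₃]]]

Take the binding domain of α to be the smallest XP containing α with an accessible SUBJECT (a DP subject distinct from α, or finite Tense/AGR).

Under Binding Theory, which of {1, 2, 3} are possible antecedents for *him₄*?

*him* is a pronoun, so Principle B applies: it must be free in its binding domain.
Binding domain of *him₄*: the embedded TP, whose subject is Hugo₂.
*Samir₁* c-commands the pronoun but from outside its binding domain, and is not c-commanded by it → coindexation permitted.
*Hugo₂* c-commands the pronoun within its binding domain → coindexation would violate Principle B.
*Felix₃* and the pronoun do not c-command one another → neither Principle B nor Principle C is at stake; coindexation permitted.

{1, 3}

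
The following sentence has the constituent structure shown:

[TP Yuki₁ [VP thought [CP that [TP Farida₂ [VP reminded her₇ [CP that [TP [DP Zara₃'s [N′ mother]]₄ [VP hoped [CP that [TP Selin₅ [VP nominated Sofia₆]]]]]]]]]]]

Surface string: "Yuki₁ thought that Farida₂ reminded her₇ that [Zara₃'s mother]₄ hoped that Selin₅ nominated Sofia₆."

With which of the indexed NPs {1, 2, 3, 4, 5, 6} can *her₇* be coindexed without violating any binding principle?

{1}

*her* is a pronoun, so Principle B applies: it must be free in its binding domain.
Binding domain of *her₇*: the embedded TP, whose subject is Farida₂.
*Yuki₁* c-commands the pronoun but from outside its binding domain, and is not c-commanded by it → coindexation permitted.
*Farida₂* c-commands the pronoun within its binding domain → coindexation would violate Principle B.
*Zara₃*: the pronoun c-commands this R-expression → coindexation would violate Principle C on *Zara₃*.
*[Zara₃'s mother]₄*: the pronoun c-commands this R-expression → coindexation would violate Principle C on *[Zara₃'s mother]₄*.
*Selin₅*: the pronoun c-commands this R-expression → coindexation would violate Principle C on *Selin₅*.
*Sofia₆*: the pronoun c-commands this R-expression → coindexation would violate Principle C on *Sofia₆*.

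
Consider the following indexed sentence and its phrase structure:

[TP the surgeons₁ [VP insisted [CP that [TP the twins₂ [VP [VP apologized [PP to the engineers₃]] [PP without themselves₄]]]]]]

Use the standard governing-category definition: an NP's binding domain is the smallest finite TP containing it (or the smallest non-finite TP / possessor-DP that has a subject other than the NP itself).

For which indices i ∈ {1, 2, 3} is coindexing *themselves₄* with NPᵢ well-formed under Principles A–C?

*themselves* is an anaphor, so Principle A applies: it must be bound in its binding domain.
Binding domain of *themselves₄*: the embedded TP, whose subject is the twins₂.
*the surgeons₁* c-commands the anaphor but is outside its binding domain → cannot satisfy Principle A.
*the twins₂* c-commands the anaphor within its binding domain → licit binder.
*the engineers₃* does not c-command the anaphor → cannot bind it.

{2}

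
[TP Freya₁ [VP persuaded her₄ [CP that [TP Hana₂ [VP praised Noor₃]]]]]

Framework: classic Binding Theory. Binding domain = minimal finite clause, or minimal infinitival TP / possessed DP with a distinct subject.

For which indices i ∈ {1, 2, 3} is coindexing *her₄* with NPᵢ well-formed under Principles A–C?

*her* is a pronoun, so Principle B applies: it must be free in its binding domain.
Binding domain of *her₄*: the matrix TP, whose subject is Freya₁.
*Freya₁* c-commands the pronoun within its binding domain → coindexation would violate Principle B.
*Hana₂*: the pronoun c-commands this R-expression → coindexation would violate Principle C on *Hana₂*.
*Noor₃*: the pronoun c-commands this R-expression → coindexation would violate Principle C on *Noor₃*.

none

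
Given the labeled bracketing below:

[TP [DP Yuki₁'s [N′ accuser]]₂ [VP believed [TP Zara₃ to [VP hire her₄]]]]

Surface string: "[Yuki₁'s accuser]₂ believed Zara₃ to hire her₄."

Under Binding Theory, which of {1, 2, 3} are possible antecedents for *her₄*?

{1, 2}

*her* is a pronoun, so Principle B applies: it must be free in its binding domain.
Binding domain of *her₄*: the embedded TP, whose subject is Zara₃.
*Yuki₁* and the pronoun do not c-command one another → neither Principle B nor Principle C is at stake; coindexation permitted.
*[Yuki₁'s accuser]₂* c-commands the pronoun but from outside its binding domain, and is not c-commanded by it → coindexation permitted.
*Zara₃* c-commands the pronoun within its binding domain → coindexation would violate Principle B.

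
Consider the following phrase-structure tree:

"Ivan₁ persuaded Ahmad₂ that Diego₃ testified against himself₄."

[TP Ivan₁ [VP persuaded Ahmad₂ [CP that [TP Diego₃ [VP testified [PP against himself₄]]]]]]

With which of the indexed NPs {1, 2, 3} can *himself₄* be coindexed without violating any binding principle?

*himself* is an anaphor, so Principle A applies: it must be bound in its binding domain.
Binding domain of *himself₄*: the embedded TP, whose subject is Diego₃.
*Ivan₁* c-commands the anaphor but is outside its binding domain → cannot satisfy Principle A.
*Ahmad₂* c-commands the anaphor but is outside its binding domain → cannot satisfy Principle A.
*Diego₃* c-commands the anaphor within its binding domain → licit binder.

{3}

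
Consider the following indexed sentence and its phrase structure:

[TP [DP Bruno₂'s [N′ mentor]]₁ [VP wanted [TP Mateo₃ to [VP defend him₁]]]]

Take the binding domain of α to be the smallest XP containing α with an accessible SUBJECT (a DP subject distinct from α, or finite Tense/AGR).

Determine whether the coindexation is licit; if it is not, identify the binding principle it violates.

The two coindexed NPs are *[Bruno₂'s mentor]₁* and *him₁*.
*him₁* is a pronoun; its binding domain is the embedded TP, whose subject is Mateo₃. Within that domain it is c-commanded only by *Mateo₃*, which carries a different index — the pronoun is free locally, so Principle B holds.
*[Bruno₂'s mentor]₁* is an R-expression; *him₁* does not c-command it, and no other NP shares its index, so Principle C is satisfied.
All principles are respected.

grammatical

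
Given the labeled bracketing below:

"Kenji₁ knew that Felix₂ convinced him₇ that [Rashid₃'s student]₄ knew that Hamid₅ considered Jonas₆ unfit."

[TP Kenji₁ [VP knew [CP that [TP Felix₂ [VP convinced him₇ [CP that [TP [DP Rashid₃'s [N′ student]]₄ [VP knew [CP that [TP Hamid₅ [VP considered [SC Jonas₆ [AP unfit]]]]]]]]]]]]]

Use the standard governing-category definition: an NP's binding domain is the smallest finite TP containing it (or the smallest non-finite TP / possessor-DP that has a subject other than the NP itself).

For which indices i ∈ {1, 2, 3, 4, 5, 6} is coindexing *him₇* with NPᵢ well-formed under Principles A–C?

*him* is a pronoun, so Principle B applies: it must be free in its binding domain.
Binding domain of *him₇*: the embedded TP, whose subject is Felix₂.
*Kenji₁* c-commands the pronoun but from outside its binding domain, and is not c-commanded by it → coindexation permitted.
*Felix₂* c-commands the pronoun within its binding domain → coindexation would violate Principle B.
*Rashid₃*: the pronoun c-commands this R-expression → coindexation would violate Principle C on *Rashid₃*.
*[Rashid₃'s student]₄*: the pronoun c-commands this R-expression → coindexation would violate Principle C on *[Rashid₃'s student]₄*.
*Hamid₅*: the pronoun c-commands this R-expression → coindexation would violate Principle C on *Hamid₅*.
*Jonas₆*: the pronoun c-commands this R-expression → coindexation would violate Principle C on *Jonas₆*.

{1}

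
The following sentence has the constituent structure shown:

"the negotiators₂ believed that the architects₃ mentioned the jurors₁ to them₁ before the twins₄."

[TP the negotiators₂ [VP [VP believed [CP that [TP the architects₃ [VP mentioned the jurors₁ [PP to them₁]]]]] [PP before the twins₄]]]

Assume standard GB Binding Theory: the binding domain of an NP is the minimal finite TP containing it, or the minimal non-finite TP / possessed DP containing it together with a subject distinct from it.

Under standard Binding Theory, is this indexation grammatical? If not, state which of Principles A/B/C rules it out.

The two coindexed NPs are *the jurors₁* and *them₁*.
*them₁* is a pronoun. Its binding domain is the embedded TP, whose subject is the architects₃.
*the jurors₁* c-commands it within that domain and carries the same index.
The pronoun is locally bound → Principle B violation.

Principle B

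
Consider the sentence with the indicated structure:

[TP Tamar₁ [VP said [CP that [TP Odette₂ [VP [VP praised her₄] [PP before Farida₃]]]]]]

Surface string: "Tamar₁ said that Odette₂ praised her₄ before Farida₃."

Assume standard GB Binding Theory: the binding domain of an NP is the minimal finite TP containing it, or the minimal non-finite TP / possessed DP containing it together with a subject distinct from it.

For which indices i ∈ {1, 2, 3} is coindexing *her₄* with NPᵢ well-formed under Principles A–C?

{1, 3}

*her* is a pronoun, so Principle B applies: it must be free in its binding domain.
Binding domain of *her₄*: the embedded TP, whose subject is Odette₂.
*Tamar₁* c-commands the pronoun but from outside its binding domain, and is not c-commanded by it → coindexation permitted.
*Odette₂* c-commands the pronoun within its binding domain → coindexation would violate Principle B.
*Farida₃* and the pronoun do not c-command one another → neither Principle B nor Principle C is at stake; coindexation permitted.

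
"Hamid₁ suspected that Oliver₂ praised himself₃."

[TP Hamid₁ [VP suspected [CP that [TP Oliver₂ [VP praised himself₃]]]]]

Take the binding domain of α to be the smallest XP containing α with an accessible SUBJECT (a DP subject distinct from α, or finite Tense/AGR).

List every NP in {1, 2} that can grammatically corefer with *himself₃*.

*himself* is an anaphor, so Principle A applies: it must be bound in its binding domain.
Binding domain of *himself₃*: the embedded TP, whose subject is Oliver₂.
*Hamid₁* c-commands the anaphor but is outside its binding domain → cannot satisfy Principle A.
*Oliver₂* c-commands the anaphor within its binding domain → licit binder.

{2}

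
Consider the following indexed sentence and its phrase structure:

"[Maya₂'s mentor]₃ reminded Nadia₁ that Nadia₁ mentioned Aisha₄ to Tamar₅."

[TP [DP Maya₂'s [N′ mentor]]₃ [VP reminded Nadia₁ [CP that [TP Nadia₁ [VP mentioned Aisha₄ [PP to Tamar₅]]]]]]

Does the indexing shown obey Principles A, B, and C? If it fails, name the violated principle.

The two coindexed NPs are *Nadia₁* (the higher occurrence) and *Nadia₁* (the lower occurrence).
*Nadia₁* (the lower occurrence) is an R-expression. Principle C requires it to be free everywhere.
*Nadia₁* (the higher occurrence) c-commands it and carries the same index.
The R-expression is bound → Principle C violation.

Principle C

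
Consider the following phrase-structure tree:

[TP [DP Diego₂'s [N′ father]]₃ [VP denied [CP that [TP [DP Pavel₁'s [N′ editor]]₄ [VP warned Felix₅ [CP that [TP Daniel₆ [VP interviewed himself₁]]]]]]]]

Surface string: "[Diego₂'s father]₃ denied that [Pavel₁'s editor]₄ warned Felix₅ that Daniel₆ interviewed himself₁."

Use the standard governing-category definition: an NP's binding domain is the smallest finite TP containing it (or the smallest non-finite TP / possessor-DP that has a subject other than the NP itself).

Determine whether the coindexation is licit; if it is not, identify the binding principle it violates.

Principle A

The two coindexed NPs are *Pavel₁* and *himself₁*.
*himself₁* is an anaphor. Principle A requires it to be bound within its binding domain — the embedded TP, whose subject is Daniel₆.
Within that domain it is c-commanded by *Daniel₆*, which does not share its index.
*Pavel₁* does not c-command the anaphor at all.
The anaphor is unbound in its domain → Principle A violation.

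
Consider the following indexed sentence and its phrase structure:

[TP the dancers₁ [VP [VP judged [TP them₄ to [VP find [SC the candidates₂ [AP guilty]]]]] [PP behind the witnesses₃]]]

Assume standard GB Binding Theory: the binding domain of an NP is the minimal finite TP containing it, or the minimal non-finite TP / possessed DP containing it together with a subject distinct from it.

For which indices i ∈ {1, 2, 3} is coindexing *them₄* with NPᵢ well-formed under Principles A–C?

{3}

*them* is a pronoun, so Principle B applies: it must be free in its binding domain.
Binding domain of *them₄*: the matrix TP, whose subject is the dancers₁.
*the dancers₁* c-commands the pronoun within its binding domain → coindexation would violate Principle B.
*the candidates₂*: the pronoun c-commands this R-expression → coindexation would violate Principle C on *the candidates₂*.
*the witnesses₃* and the pronoun do not c-command one another → neither Principle B nor Principle C is at stake; coindexation permitted.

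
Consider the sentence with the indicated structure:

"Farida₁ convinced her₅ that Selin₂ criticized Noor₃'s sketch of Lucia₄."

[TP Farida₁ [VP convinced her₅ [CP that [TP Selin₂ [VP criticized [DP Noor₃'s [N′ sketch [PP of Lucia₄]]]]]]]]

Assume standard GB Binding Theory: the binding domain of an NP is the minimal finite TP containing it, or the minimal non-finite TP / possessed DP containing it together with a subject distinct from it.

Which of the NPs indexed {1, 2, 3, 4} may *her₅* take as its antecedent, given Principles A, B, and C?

*her* is a pronoun, so Principle B applies: it must be free in its binding domain.
Binding domain of *her₅*: the matrix TP, whose subject is Farida₁.
*Farida₁* c-commands the pronoun within its binding domain → coindexation would violate Principle B.
*Selin₂*: the pronoun c-commands this R-expression → coindexation would violate Principle C on *Selin₂*.
*Noor₃*: the pronoun c-commands this R-expression → coindexation would violate Principle C on *Noor₃*.
*Lucia₄*: the pronoun c-commands this R-expression → coindexation would violate Principle C on *Lucia₄*.

none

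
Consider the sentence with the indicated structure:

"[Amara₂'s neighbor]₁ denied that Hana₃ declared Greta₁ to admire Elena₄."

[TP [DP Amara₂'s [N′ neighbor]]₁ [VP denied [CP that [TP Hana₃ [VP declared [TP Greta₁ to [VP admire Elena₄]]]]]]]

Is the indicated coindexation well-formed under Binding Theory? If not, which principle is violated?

The two coindexed NPs are *[Amara₂'s neighbor]₁* and *Greta₁*.
*Greta₁* is an R-expression. Principle C requires it to be free everywhere.
*[Amara₂'s neighbor]₁* c-commands it and carries the same index.
The R-expression is bound → Principle C violation.

Principle C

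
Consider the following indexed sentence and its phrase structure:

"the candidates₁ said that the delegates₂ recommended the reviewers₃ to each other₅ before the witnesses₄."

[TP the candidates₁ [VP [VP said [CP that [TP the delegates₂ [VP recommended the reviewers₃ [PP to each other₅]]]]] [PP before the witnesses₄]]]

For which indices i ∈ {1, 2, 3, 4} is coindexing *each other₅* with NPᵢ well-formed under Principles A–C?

*each other* is an anaphor, so Principle A applies: it must be bound in its binding domain.
Binding domain of *each other₅*: the embedded TP, whose subject is the delegates₂.
*the candidates₁* c-commands the anaphor but is outside its binding domain → cannot satisfy Principle A.
*the delegates₂* c-commands the anaphor within its binding domain → licit binder.
*the reviewers₃* c-commands the anaphor within its binding domain → licit binder.
*the witnesses₄* does not c-command the anaphor → cannot bind it.

{2, 3}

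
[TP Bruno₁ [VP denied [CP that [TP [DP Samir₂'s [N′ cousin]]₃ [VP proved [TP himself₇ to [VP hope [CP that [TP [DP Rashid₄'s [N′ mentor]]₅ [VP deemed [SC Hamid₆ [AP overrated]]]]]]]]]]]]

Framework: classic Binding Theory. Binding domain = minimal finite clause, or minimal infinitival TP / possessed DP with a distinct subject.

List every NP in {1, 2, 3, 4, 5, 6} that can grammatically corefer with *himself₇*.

*himself* is an anaphor, so Principle A applies: it must be bound in its binding domain.
Binding domain of *himself₇*: the embedded TP, whose subject is [Samir₂'s cousin]₃.
*Bruno₁* c-commands the anaphor but is outside its binding domain → cannot satisfy Principle A.
*Samir₂* does not c-command the anaphor → cannot bind it.
*[Samir₂'s cousin]₃* c-commands the anaphor within its binding domain → licit binder.
*Rashid₄* does not c-command the anaphor → cannot bind it.
*[Rashid₄'s mentor]₅* does not c-command the anaphor → cannot bind it.
*Hamid₆* does not c-command the anaphor → cannot bind it.

{3}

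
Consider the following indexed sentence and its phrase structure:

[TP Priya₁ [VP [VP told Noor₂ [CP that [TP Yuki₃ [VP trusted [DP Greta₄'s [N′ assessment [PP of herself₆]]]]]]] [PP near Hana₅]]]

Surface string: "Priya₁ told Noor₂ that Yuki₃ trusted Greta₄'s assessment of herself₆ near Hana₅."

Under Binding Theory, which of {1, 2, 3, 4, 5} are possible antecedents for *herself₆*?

*herself* is an anaphor, so Principle A applies: it must be bound in its binding domain.
Binding domain of *herself₆*: the possessed DP, whose subject is Greta₄.
*Priya₁* c-commands the anaphor but is outside its binding domain → cannot satisfy Principle A.
*Noor₂* c-commands the anaphor but is outside its binding domain → cannot satisfy Principle A.
*Yuki₃* c-commands the anaphor but is outside its binding domain → cannot satisfy Principle A.
*Greta₄* c-commands the anaphor within its binding domain → licit binder.
*Hana₅* does not c-command the anaphor → cannot bind it.

{4}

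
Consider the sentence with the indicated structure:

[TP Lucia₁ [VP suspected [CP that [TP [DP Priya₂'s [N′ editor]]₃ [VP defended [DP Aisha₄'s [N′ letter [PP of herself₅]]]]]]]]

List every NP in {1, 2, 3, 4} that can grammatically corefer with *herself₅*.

{4}

*herself* is an anaphor, so Principle A applies: it must be bound in its binding domain.
Binding domain of *herself₅*: the possessed DP, whose subject is Aisha₄.
*Lucia₁* c-commands the anaphor but is outside its binding domain → cannot satisfy Principle A.
*Priya₂* does not c-command the anaphor → cannot bind it.
*[Priya₂'s editor]₃* c-commands the anaphor but is outside its binding domain → cannot satisfy Principle A.
*Aisha₄* c-commands the anaphor within its binding domain → licit binder.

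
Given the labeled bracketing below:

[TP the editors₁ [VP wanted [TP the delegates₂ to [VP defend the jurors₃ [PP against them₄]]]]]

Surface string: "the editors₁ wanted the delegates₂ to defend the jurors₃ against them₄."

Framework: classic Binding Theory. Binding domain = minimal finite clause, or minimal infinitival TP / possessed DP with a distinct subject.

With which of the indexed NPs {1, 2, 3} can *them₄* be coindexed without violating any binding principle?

*them* is a pronoun, so Principle B applies: it must be free in its binding domain.
Binding domain of *them₄*: the embedded TP, whose subject is the delegates₂.
*the editors₁* c-commands the pronoun but from outside its binding domain, and is not c-commanded by it → coindexation permitted.
*the delegates₂* c-commands the pronoun within its binding domain → coindexation would violate Principle B.
*the jurors₃* c-commands the pronoun within its binding domain → coindexation would violate Principle B.

{1}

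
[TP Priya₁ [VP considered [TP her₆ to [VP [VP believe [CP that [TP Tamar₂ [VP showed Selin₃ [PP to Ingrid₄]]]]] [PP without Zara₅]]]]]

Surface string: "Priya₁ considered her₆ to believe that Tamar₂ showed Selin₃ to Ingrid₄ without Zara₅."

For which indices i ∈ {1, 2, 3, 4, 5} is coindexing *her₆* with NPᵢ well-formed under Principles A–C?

*her* is a pronoun, so Principle B applies: it must be free in its binding domain.
Binding domain of *her₆*: the matrix TP, whose subject is Priya₁.
*Priya₁* c-commands the pronoun within its binding domain → coindexation would violate Principle B.
*Tamar₂*: the pronoun c-commands this R-expression → coindexation would violate Principle C on *Tamar₂*.
*Selin₃*: the pronoun c-commands this R-expression → coindexation would violate Principle C on *Selin₃*.
*Ingrid₄*: the pronoun c-commands this R-expression → coindexation would violate Principle C on *Ingrid₄*.
*Zara₅*: the pronoun c-commands this R-expression → coindexation would violate Principle C on *Zara₅*.

none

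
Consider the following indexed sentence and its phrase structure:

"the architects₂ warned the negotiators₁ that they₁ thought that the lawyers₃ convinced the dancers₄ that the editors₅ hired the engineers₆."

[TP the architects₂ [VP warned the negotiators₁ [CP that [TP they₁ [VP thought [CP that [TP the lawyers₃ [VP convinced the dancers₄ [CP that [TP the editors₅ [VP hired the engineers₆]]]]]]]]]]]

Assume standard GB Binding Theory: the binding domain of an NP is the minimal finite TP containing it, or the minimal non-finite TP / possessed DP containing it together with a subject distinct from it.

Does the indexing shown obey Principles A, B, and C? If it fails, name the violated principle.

The two coindexed NPs are *the negotiators₁* and *they₁*.
*they₁* is a pronoun; nothing c-commands it within its binding domain (the embedded TP.), so Principle B holds trivially.
*the negotiators₁* is an R-expression; *they₁* does not c-command it, and no other NP shares its index, so Principle C is satisfied.
All principles are respected.

grammatical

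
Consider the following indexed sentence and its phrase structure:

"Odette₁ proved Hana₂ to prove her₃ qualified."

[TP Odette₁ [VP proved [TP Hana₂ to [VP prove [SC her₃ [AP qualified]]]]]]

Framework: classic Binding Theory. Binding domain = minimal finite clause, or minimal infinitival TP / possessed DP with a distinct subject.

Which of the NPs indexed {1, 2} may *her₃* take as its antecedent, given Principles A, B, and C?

{1}

*her* is a pronoun, so Principle B applies: it must be free in its binding domain.
Binding domain of *her₃*: the embedded TP, whose subject is Hana₂.
*Odette₁* c-commands the pronoun but from outside its binding domain, and is not c-commanded by it → coindexation permitted.
*Hana₂* c-commands the pronoun within its binding domain → coindexation would violate Principle B.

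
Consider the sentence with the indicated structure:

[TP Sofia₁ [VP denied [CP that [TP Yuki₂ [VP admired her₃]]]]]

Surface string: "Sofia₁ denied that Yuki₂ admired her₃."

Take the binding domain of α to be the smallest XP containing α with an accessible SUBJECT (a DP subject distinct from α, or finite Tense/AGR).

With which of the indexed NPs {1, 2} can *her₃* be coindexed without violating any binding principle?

*her* is a pronoun, so Principle B applies: it must be free in its binding domain.
Binding domain of *her₃*: the embedded TP, whose subject is Yuki₂.
*Sofia₁* c-commands the pronoun but from outside its binding domain, and is not c-commanded by it → coindexation permitted.
*Yuki₂* c-commands the pronoun within its binding domain → coindexation would violate Principle B.

{1}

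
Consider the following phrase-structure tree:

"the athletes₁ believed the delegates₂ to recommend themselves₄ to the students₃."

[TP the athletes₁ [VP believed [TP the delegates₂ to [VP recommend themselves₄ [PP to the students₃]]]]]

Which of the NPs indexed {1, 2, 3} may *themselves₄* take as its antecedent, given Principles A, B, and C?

*themselves* is an anaphor, so Principle A applies: it must be bound in its binding domain.
Binding domain of *themselves₄*: the embedded TP, whose subject is the delegates₂.
*the athletes₁* c-commands the anaphor but is outside its binding domain → cannot satisfy Principle A.
*the delegates₂* c-commands the anaphor within its binding domain → licit binder.
*the students₃* does not c-command the anaphor → cannot bind it.

{2}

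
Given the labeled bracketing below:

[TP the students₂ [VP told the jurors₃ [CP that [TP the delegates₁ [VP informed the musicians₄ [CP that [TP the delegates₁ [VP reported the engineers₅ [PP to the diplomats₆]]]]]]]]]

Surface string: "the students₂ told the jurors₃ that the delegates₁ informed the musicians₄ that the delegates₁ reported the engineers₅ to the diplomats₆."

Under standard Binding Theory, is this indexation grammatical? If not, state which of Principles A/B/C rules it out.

Principle C

The two coindexed NPs are *the delegates₁* (the lower occurrence) and *the delegates₁* (the higher occurrence).
*the delegates₁* (the lower occurrence) is an R-expression. Principle C requires it to be free everywhere.
*the delegates₁* (the higher occurrence) c-commands it and carries the same index.
The R-expression is bound → Principle C violation.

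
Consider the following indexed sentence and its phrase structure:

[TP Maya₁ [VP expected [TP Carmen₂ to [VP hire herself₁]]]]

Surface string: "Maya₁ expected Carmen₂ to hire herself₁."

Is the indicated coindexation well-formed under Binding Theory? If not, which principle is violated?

The two coindexed NPs are *Maya₁* and *herself₁*.
*herself₁* is an anaphor. Principle A requires it to be bound within its binding domain — the embedded TP, whose subject is Carmen₂.
Within that domain it is c-commanded by *Carmen₂*, which does not share its index.
*Maya₁* does c-command the anaphor, but from outside its binding domain.
The anaphor is unbound in its domain → Principle A violation.

Principle A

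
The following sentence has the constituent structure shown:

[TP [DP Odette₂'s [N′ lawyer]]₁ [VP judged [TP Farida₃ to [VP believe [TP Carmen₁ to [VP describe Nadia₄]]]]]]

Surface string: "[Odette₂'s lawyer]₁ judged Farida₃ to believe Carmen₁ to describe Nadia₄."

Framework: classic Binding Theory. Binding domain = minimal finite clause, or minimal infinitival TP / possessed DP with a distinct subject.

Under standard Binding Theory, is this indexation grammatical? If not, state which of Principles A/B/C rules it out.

Principle C

The two coindexed NPs are *[Odette₂'s lawyer]₁* and *Carmen₁*.
*Carmen₁* is an R-expression. Principle C requires it to be free everywhere.
*[Odette₂'s lawyer]₁* c-commands it and carries the same index.
The R-expression is bound → Principle C violation.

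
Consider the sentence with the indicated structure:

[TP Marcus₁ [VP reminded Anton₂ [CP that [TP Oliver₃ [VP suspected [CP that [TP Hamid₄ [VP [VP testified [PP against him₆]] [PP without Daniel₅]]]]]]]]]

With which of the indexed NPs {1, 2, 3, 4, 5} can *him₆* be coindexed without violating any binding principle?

{1, 2, 3, 5}

*him* is a pronoun, so Principle B applies: it must be free in its binding domain.
Binding domain of *him₆*: the embedded TP, whose subject is Hamid₄.
*Marcus₁* c-commands the pronoun but from outside its binding domain, and is not c-commanded by it → coindexation permitted.
*Anton₂* c-commands the pronoun but from outside its binding domain, and is not c-commanded by it → coindexation permitted.
*Oliver₃* c-commands the pronoun but from outside its binding domain, and is not c-commanded by it → coindexation permitted.
*Hamid₄* c-commands the pronoun within its binding domain → coindexation would violate Principle B.
*Daniel₅* and the pronoun do not c-command one another → neither Principle B nor Principle C is at stake; coindexation permitted.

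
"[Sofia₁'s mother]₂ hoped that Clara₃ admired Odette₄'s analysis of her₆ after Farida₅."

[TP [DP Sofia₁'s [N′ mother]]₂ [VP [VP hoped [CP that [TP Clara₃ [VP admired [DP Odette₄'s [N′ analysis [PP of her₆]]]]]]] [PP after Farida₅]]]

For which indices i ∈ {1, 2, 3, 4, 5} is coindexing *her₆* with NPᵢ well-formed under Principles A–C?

*her* is a pronoun, so Principle B applies: it must be free in its binding domain.
Binding domain of *her₆*: the possessed DP, whose subject is Odette₄.
*Sofia₁* and the pronoun do not c-command one another → neither Principle B nor Principle C is at stake; coindexation permitted.
*[Sofia₁'s mother]₂* c-commands the pronoun but from outside its binding domain, and is not c-commanded by it → coindexation permitted.
*Clara₃* c-commands the pronoun but from outside its binding domain, and is not c-commanded by it → coindexation permitted.
*Odette₄* c-commands the pronoun within its binding domain → coindexation would violate Principle B.
*Farida₅* and the pronoun do not c-command one another → neither Principle B nor Principle C is at stake; coindexation permitted.

{1, 2, 3, 5}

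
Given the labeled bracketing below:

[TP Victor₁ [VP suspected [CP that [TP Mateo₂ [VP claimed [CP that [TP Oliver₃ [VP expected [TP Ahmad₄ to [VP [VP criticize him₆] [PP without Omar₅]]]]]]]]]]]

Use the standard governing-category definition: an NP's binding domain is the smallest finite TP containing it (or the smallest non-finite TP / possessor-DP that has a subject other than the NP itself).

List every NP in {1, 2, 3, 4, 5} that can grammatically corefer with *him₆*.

*him* is a pronoun, so Principle B applies: it must be free in its binding domain.
Binding domain of *him₆*: the embedded TP, whose subject is Ahmad₄.
*Victor₁* c-commands the pronoun but from outside its binding domain, and is not c-commanded by it → coindexation permitted.
*Mateo₂* c-commands the pronoun but from outside its binding domain, and is not c-commanded by it → coindexation permitted.
*Oliver₃* c-commands the pronoun but from outside its binding domain, and is not c-commanded by it → coindexation permitted.
*Ahmad₄* c-commands the pronoun within its binding domain → coindexation would violate Principle B.
*Omar₅* and the pronoun do not c-command one another → neither Principle B nor Principle C is at stake; coindexation permitted.

{1, 2, 3, 5}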